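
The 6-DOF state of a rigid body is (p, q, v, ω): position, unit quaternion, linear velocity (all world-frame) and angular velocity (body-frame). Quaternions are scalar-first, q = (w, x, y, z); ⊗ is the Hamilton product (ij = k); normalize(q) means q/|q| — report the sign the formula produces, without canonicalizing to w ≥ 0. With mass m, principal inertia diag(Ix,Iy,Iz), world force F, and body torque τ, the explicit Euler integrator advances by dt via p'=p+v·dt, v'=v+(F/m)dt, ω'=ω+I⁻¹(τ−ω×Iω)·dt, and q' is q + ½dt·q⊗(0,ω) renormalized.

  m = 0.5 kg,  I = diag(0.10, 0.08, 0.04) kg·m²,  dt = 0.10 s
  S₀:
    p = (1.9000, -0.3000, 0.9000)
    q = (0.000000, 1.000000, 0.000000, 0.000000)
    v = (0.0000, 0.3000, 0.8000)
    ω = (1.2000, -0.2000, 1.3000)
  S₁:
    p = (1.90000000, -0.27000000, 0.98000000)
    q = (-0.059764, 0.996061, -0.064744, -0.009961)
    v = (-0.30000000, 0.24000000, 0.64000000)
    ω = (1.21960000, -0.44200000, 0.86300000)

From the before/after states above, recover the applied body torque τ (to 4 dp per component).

τ = (0.0300, -0.1000, -0.1700)

ω₁ − ω₀ = (0.01960000, -0.24200000, -0.43700000)
ω₀×(Iω₀) = (0.0104, 0.0936, 0.0048)
I·α + gyro = (0.0300, -0.1000, -0.1700)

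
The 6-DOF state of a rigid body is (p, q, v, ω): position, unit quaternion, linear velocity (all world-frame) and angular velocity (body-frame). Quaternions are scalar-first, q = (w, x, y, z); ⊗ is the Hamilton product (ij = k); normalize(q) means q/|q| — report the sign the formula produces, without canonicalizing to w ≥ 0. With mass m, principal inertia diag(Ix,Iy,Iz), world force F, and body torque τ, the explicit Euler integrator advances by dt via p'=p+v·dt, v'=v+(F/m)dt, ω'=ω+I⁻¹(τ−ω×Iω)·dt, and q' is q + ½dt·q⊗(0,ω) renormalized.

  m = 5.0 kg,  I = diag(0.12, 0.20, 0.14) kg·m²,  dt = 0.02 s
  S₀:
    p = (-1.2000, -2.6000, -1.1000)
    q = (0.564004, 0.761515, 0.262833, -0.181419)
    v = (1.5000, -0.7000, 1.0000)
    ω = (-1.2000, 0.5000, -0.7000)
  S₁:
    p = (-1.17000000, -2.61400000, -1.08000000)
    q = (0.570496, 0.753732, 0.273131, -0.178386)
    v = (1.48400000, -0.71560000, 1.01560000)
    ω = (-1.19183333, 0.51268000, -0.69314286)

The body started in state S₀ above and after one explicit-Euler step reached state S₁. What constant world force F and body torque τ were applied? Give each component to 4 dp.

rate change Δω = (0.00816667, 0.01268000, 0.00685714)
ω₀×(Iω₀) = (0.0210, -0.0168, -0.0480)
applied torque τ = (0.0700, 0.1100, 0.0000)
Δv = v₁−v₀ = (-0.01600000, -0.01560000, 0.01560000)
F = m·Δv/dt = (-4.0000, -3.9000, 3.9000)

F = (-4.0000, -3.9000, 3.9000)
τ = (0.0700, 0.1100, 0.0000)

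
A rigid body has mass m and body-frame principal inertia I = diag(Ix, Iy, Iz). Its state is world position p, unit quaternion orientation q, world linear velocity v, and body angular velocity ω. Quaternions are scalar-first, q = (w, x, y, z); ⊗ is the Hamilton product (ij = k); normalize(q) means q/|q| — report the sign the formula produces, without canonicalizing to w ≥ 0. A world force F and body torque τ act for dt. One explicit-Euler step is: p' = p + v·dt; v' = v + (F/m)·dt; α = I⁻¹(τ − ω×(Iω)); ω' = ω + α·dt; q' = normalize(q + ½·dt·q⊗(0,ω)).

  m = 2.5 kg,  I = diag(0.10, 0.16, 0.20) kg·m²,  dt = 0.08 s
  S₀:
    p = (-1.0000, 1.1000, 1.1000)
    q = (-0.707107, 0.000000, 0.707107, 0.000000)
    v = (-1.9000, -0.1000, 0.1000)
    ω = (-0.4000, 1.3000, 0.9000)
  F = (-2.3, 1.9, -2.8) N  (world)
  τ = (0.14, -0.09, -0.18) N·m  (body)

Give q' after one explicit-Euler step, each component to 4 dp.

q' = (-0.7423, 0.0367, 0.6689, -0.0141)

Hamilton product q⊗(0,ω) = (-0.9192391, 0.9192391, -0.9192391, -0.3535535)
q' = normalize(q + ½dt·q⊗(0,ω)) = (-0.7423, 0.0367, 0.6689, -0.0141)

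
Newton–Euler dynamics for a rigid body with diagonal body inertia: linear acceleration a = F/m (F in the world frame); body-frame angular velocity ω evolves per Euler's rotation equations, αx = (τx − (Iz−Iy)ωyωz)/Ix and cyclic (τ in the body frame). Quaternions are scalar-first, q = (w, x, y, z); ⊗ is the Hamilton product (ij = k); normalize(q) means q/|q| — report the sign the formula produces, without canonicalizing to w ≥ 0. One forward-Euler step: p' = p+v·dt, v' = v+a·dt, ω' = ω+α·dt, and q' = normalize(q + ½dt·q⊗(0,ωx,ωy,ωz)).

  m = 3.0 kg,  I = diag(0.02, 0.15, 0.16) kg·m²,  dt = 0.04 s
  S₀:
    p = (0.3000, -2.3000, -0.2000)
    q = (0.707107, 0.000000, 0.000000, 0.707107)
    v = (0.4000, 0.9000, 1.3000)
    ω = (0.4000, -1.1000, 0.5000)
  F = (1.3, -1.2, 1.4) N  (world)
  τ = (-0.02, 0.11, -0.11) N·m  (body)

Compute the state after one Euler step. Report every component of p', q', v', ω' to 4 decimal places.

ω×(Iω) gyroscopic = (-0.0055, -0.0280, -0.0572)
(τ − ω×Iω)/I = (-0.7250, 0.9200, -0.3300)
ω + α·dt = (0.3710, -1.0632, 0.4868)
2q̇ = q⊗(0,ω) = (-0.3535535, 1.0606605, -0.4949749, 0.3535535)
updated quaternion q' = (0.6998, 0.0212, -0.0099, 0.7139)
new position p' = (0.3160, -2.2640, -0.1480)
v' = v + a·dt = (0.4173, 0.8840, 1.3187)

p' = (0.3160, -2.2640, -0.1480)
q' = (0.6998, 0.0212, -0.0099, 0.7139)
v' = (0.4173, 0.8840, 1.3187)
ω' = (0.3710, -1.0632, 0.4868)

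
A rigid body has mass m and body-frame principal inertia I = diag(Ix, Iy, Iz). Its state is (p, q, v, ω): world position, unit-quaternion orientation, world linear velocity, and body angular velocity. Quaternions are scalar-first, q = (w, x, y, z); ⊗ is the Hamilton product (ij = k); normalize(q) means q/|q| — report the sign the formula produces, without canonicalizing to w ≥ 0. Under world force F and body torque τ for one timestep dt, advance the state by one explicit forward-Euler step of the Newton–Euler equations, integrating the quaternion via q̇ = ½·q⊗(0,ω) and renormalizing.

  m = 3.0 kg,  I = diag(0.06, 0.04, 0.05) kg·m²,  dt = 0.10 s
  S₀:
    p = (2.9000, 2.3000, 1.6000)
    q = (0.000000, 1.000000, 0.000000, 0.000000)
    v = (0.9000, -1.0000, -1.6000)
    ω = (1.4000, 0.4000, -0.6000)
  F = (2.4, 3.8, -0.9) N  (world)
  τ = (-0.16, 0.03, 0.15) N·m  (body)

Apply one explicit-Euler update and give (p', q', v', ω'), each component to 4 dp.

p' = (2.9900, 2.2000, 1.4400)
q' = (-0.0698, 0.9969, 0.0299, 0.0199)
v' = (0.9800, -0.8733, -1.6300)
ω' = (1.1373, 0.4960, -0.2776)

(τ − ω×Iω)/I = (-2.6267, 0.9600, 3.2240)
new body rate ω' = (1.1373, 0.4960, -0.2776)
Hamilton product q⊗(0,ω) = (-1.4000000, 0.0000000, 0.6000000, 0.4000000)
updated quaternion q' = (-0.0698, 0.9969, 0.0299, 0.0199)
a = (0.8000, 1.2667, -0.3000)
p' = p + v·dt = (2.9900, 2.2000, 1.4400)
v' = v + a·dt = (0.9800, -0.8733, -1.6300)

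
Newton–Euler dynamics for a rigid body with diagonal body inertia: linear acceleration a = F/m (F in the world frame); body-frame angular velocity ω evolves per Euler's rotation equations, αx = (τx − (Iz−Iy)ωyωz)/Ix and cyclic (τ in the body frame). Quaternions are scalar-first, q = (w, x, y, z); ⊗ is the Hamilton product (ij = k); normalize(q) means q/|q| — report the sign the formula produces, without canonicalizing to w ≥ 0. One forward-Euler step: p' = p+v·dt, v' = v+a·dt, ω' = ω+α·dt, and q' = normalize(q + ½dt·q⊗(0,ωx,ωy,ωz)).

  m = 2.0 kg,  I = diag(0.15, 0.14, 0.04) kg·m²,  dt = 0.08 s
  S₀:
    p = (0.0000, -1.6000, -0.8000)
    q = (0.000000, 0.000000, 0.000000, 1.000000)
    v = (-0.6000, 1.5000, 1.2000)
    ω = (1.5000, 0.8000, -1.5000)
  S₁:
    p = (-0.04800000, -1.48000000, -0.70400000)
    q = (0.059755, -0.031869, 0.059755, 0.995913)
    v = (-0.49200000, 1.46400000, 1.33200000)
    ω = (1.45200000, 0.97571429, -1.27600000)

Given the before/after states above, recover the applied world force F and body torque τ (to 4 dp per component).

F = (2.7000, -0.9000, 3.3000)
τ = (0.0300, 0.0600, 0.1000)

rate change Δω = (-0.04800000, 0.17571429, 0.22400000)
ω₀×(Iω₀) = (0.1200, -0.2475, -0.0120)
applied torque τ = (0.0300, 0.0600, 0.1000)
v₁ − v₀ = (0.10800000, -0.03600000, 0.13200000)
F = m·Δv/dt = (2.7000, -0.9000, 3.3000)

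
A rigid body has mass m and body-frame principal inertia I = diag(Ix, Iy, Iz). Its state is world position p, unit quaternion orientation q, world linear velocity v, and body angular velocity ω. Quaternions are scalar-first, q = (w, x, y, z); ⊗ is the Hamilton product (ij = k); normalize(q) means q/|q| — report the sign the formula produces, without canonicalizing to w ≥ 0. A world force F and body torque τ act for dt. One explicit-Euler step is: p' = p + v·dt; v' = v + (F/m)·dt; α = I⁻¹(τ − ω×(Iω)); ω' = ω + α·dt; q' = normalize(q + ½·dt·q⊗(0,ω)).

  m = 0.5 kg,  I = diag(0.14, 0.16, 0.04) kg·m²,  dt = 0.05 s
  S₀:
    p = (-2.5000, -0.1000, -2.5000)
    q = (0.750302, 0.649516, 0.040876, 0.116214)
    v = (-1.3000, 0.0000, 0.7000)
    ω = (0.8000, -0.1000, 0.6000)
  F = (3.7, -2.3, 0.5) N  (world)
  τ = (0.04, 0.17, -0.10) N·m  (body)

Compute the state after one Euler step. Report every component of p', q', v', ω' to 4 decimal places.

precession coupling ω×(Iω) = (0.0072, 0.0480, -0.0016)
α = I⁻¹(τ − ω×Iω) = (0.2343, 0.7625, -2.4600)
ω' = ω + α·dt = (0.8117, -0.0619, 0.4770)
q⊗(0,ω) = (-0.5852536, 0.6363886, -0.3717686, 0.3525288)
q + ½dt·q⊗(0,ω), renormalized = (0.7354, 0.6652, 0.0316, 0.1250)
linear accel F/m = (7.4000, -4.6000, 1.0000)
p + v·dt = (-2.5650, -0.1000, -2.4650)
v + (F/m)dt = (-0.9300, -0.2300, 0.7500)

p' = (-2.5650, -0.1000, -2.4650)
q' = (0.7354, 0.6652, 0.0316, 0.1250)
v' = (-0.9300, -0.2300, 0.7500)
ω' = (0.8117, -0.0619, 0.4770)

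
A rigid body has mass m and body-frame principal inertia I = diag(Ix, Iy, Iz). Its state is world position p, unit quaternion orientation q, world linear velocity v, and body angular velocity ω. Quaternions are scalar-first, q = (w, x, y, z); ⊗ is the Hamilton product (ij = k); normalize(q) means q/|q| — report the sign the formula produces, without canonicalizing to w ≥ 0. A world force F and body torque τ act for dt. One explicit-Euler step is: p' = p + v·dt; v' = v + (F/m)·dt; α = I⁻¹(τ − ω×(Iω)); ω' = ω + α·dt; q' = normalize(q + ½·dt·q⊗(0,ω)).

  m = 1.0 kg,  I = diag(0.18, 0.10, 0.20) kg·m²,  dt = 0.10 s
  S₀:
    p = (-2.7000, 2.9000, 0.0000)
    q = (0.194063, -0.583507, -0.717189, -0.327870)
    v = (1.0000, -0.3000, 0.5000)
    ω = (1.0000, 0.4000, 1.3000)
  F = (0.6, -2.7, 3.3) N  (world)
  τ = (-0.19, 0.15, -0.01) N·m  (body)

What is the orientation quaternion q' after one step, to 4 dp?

2q̇ = q⊗(0,ω) = (1.2966136, -0.6071347, 0.5083143, 0.7360681)
q' = normalize(q + ½dt·q⊗(0,ω)) = (0.2580, -0.6117, -0.6893, -0.2900)

q' = (0.2580, -0.6117, -0.6893, -0.2900)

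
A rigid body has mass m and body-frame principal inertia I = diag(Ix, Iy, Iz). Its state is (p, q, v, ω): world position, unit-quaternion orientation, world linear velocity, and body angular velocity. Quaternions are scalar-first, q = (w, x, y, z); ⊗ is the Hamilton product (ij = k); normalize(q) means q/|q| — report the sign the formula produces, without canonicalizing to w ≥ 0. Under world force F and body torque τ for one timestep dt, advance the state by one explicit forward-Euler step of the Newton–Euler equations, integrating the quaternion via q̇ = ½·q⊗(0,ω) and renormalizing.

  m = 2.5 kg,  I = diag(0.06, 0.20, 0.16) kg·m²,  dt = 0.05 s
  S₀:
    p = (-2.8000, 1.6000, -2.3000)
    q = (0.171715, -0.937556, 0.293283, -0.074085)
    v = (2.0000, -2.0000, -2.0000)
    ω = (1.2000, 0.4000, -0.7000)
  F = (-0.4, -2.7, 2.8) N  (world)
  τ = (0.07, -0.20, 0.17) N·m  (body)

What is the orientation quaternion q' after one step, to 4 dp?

q⊗(0,ω) = (0.9558945, 0.0303939, -0.6765052, -0.8471625)
updated quaternion q' = (0.1955, -0.9362, 0.2762, -0.0952)

q' = (0.1955, -0.9362, 0.2762, -0.0952)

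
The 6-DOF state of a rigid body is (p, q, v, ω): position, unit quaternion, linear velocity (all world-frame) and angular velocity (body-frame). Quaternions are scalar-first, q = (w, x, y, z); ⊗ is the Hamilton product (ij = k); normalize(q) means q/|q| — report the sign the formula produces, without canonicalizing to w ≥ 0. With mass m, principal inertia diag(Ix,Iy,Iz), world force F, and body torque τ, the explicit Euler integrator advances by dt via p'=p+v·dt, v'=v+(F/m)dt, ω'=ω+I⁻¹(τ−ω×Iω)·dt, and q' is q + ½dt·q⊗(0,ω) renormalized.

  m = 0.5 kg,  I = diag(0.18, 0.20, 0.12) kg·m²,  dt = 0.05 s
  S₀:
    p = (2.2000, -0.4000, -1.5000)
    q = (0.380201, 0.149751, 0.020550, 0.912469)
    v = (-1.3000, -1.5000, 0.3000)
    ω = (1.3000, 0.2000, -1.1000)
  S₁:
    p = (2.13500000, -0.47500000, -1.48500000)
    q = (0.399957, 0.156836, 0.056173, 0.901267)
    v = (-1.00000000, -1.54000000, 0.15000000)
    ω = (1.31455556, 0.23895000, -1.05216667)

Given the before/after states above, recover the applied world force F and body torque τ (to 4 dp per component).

rate change Δω = (0.01455556, 0.03895000, 0.04783333)
ω₀×(Iω₀) = (0.0176, -0.0858, 0.0052)
I·α + gyro = (0.0700, 0.0700, 0.1200)
Δv = v₁−v₀ = (0.30000000, -0.04000000, -0.15000000)
m·(v₁−v₀)/dt = (3.0000, -0.4000, -1.5000)

F = (3.0000, -0.4000, -1.5000)
τ = (0.0700, 0.0700, 0.1200)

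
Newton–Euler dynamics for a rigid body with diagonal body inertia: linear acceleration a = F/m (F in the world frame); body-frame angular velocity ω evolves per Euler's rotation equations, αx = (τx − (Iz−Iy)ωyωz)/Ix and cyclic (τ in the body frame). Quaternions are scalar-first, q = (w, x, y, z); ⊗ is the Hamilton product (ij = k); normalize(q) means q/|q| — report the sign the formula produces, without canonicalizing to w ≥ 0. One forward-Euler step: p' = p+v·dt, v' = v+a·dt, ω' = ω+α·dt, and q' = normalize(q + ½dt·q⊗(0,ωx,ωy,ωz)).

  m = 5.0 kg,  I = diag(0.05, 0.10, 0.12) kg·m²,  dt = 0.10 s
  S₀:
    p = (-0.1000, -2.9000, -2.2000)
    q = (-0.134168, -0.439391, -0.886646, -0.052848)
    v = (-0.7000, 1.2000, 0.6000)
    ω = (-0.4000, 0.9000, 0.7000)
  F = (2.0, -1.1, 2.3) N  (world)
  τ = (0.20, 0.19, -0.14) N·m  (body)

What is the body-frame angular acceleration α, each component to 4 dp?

precession coupling ω×(Iω) = (0.0126, 0.0196, -0.0180)
α = I⁻¹(τ − ω×Iω) = (3.7480, 1.7040, -1.0167)

α = (3.7480, 1.7040, -1.0167)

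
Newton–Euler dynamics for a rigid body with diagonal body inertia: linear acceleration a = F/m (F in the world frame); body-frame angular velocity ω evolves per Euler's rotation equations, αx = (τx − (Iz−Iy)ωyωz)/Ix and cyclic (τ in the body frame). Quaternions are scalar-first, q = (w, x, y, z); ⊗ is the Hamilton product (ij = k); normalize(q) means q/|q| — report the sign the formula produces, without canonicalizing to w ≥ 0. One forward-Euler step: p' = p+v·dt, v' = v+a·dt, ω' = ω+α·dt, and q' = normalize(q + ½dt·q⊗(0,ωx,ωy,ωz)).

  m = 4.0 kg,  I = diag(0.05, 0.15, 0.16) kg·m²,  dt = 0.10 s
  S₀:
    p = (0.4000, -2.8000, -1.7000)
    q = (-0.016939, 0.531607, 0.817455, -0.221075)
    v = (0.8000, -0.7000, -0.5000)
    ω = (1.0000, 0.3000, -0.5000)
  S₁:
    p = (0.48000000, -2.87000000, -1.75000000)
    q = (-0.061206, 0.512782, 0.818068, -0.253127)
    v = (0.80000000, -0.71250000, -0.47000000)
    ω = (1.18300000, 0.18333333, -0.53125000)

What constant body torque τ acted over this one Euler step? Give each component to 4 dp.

ω₁ − ω₀ = (0.18300000, -0.11666667, -0.03125000)
ω₀×(Iω₀) = (-0.0015, 0.0550, 0.0300)
applied torque τ = (0.0900, -0.1200, -0.0200)

τ = (0.0900, -0.1200, -0.0200)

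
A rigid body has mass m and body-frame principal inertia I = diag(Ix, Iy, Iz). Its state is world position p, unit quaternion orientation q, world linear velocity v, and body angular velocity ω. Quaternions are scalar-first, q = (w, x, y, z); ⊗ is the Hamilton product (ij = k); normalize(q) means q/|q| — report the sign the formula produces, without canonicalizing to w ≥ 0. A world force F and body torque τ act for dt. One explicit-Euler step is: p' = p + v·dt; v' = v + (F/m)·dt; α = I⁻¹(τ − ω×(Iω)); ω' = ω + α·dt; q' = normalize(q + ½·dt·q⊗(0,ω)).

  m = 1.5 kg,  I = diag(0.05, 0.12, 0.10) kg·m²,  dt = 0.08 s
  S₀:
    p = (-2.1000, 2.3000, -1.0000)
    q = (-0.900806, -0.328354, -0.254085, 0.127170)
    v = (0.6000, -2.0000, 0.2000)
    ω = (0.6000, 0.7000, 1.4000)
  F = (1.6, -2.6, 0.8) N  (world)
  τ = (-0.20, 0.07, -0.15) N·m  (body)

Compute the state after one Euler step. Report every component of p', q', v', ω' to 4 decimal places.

p' = (-2.0520, 2.1400, -0.9840)
q' = (-0.8909, -0.3669, -0.2573, 0.0735)
v' = (0.6853, -2.1387, 0.2427)
ω' = (0.3114, 0.7747, 1.2565)

new position p' = (-2.0520, 2.1400, -0.9840)
v + (F/m)dt = (0.6853, -2.1387, 0.2427)
ω×(Iω) gyroscopic = (-0.0196, -0.0420, 0.0294)
α = I⁻¹(τ − ω×Iω) = (-3.6080, 0.9333, -1.7940)
ω' = ω + α·dt = (0.3114, 0.7747, 1.2565)
Hamilton product q⊗(0,ω) = (0.1968339, -0.9852216, -0.0945666, -1.3385252)
q + ½dt·q⊗(0,ω), renormalized = (-0.8909, -0.3669, -0.2573, 0.0735)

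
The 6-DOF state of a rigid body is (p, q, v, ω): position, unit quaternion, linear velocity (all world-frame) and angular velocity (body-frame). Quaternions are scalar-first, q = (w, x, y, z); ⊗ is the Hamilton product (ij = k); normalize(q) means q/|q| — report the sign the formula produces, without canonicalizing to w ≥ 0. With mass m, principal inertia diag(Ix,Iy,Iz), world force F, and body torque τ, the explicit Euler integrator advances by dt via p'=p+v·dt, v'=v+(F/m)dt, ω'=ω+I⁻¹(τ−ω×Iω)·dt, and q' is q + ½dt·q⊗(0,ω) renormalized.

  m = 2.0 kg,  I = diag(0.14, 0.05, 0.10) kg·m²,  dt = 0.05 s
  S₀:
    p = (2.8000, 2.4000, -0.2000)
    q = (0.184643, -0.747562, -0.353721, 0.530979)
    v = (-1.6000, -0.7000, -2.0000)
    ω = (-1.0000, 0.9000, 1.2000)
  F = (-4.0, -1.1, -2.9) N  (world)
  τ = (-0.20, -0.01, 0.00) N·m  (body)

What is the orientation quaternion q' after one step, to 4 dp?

q' = (0.1578, -0.7740, -0.3401, 0.5103)

q⊗(0,ω) = (-1.0663879, -1.0869893, 0.5322741, -0.8049552)
q + ½dt·q⊗(0,ω), renormalized = (0.1578, -0.7740, -0.3401, 0.5103)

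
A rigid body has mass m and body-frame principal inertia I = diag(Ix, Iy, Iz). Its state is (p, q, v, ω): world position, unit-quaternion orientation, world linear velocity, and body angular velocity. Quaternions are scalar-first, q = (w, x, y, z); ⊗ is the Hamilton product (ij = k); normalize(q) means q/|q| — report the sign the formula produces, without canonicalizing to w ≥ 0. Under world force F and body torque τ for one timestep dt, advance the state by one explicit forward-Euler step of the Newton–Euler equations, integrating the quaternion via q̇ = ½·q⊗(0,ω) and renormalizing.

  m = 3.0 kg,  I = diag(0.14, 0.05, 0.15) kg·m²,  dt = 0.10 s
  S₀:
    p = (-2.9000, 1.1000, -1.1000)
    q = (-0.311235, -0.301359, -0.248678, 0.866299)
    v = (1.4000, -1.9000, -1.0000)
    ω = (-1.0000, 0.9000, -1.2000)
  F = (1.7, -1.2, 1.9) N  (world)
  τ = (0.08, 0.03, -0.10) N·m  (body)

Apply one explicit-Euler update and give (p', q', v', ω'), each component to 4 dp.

p' = (-2.7600, 0.9100, -1.2000)
q' = (-0.2621, -0.3086, -0.3228, 0.8555)
v' = (1.4567, -1.9400, -0.9367)
ω' = (-0.8657, 0.9840, -1.3207)

a = (0.5667, -0.4000, 0.6333)
p + v·dt = (-2.7600, 0.9100, -1.2000)
v + (F/m)dt = (1.4567, -1.9400, -0.9367)
precession coupling ω×(Iω) = (-0.1080, -0.0120, 0.0810)
(τ − ω×Iω)/I = (1.3429, 0.8400, -1.2067)
ω + α·dt = (-0.8657, 0.9840, -1.3207)
Hamilton product q⊗(0,ω) = (0.9620100, -0.1700205, -1.5080413, -0.1464191)
updated quaternion q' = (-0.2621, -0.3086, -0.3228, 0.8555)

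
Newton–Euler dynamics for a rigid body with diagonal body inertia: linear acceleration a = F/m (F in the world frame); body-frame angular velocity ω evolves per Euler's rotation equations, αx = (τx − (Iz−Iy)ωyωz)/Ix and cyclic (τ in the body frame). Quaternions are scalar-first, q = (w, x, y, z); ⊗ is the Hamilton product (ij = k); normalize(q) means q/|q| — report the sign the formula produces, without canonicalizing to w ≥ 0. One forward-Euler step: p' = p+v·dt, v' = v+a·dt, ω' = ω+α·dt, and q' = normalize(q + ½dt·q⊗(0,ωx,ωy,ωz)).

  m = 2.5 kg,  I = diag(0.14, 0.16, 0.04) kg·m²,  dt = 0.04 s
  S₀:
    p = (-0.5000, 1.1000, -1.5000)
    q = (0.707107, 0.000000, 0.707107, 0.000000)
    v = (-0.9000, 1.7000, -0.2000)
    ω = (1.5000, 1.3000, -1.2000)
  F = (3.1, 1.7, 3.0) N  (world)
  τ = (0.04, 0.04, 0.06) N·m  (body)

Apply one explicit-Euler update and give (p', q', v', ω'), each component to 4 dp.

p' = (-0.5360, 1.1680, -1.5080)
q' = (0.6880, 0.0042, 0.7247, -0.0381)
v' = (-0.8504, 1.7272, -0.1520)
ω' = (1.4579, 1.3550, -1.1790)

ω×(Iω) gyroscopic = (0.1872, -0.1800, 0.0390)
α = I⁻¹(τ − ω×Iω) = (-1.0514, 1.3750, 0.5250)
new body rate ω' = (1.4579, 1.3550, -1.1790)
Hamilton product q⊗(0,ω) = (-0.9192391, 0.2121321, 0.9192391, -1.9091889)
q' = normalize(q + ½dt·q⊗(0,ω)) = (0.6880, 0.0042, 0.7247, -0.0381)
p' = p + v·dt = (-0.5360, 1.1680, -1.5080)
v + (F/m)dt = (-0.8504, 1.7272, -0.1520)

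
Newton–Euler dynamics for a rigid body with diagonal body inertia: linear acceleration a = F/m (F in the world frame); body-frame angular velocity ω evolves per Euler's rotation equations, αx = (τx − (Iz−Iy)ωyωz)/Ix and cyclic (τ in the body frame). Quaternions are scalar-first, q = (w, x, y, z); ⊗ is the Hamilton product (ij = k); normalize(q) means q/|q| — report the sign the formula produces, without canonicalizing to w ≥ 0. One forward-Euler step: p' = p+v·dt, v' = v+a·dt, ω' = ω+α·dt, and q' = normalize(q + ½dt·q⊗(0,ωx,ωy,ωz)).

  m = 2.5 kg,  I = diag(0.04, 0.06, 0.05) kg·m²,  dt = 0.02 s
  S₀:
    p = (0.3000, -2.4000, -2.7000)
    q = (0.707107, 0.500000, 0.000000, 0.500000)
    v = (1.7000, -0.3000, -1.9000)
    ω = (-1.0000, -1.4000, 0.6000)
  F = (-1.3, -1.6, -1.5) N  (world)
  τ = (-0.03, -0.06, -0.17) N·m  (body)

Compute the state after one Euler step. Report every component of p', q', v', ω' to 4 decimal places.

a = F/m = (-0.5200, -0.6400, -0.6000)
new position p' = (0.3340, -2.4060, -2.7380)
v + (F/m)dt = (1.6896, -0.3128, -1.9120)
precession coupling ω×(Iω) = (0.0084, 0.0060, 0.0280)
angular accel α = (-0.9600, -1.1000, -3.9600)
ω + α·dt = (-1.0192, -1.4220, 0.5208)
Hamilton product q⊗(0,ω) = (0.2000000, -0.0071070, -1.7899498, -0.2757358)
updated quaternion q' = (0.7090, 0.4998, -0.0179, 0.4972)

p' = (0.3340, -2.4060, -2.7380)
q' = (0.7090, 0.4998, -0.0179, 0.4972)
v' = (1.6896, -0.3128, -1.9120)
ω' = (-1.0192, -1.4220, 0.5208)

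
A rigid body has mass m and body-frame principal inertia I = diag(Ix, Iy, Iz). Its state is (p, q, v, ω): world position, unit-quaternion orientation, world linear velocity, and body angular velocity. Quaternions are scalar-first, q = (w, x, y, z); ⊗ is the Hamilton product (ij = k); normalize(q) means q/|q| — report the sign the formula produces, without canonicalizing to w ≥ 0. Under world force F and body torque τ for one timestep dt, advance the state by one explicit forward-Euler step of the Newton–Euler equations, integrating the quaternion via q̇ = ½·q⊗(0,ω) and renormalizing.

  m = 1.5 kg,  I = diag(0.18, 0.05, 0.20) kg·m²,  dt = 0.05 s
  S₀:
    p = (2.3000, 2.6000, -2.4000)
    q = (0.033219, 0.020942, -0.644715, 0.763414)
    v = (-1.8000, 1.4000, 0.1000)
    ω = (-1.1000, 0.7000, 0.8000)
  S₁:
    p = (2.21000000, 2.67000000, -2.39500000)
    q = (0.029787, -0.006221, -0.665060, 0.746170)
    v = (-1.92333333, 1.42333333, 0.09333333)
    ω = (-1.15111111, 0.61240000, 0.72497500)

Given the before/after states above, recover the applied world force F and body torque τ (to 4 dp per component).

ω₁ − ω₀ = (-0.05111111, -0.08760000, -0.07502500)
precession coupling = (0.0840, 0.0176, 0.1001)
I·α + gyro = (-0.1000, -0.0700, -0.2000)
velocity change Δv = (-0.12333333, 0.02333333, -0.00666667)
applied force F = (-3.7000, 0.7000, -0.2000)

F = (-3.7000, 0.7000, -0.2000)
τ = (-0.1000, -0.0700, -0.2000)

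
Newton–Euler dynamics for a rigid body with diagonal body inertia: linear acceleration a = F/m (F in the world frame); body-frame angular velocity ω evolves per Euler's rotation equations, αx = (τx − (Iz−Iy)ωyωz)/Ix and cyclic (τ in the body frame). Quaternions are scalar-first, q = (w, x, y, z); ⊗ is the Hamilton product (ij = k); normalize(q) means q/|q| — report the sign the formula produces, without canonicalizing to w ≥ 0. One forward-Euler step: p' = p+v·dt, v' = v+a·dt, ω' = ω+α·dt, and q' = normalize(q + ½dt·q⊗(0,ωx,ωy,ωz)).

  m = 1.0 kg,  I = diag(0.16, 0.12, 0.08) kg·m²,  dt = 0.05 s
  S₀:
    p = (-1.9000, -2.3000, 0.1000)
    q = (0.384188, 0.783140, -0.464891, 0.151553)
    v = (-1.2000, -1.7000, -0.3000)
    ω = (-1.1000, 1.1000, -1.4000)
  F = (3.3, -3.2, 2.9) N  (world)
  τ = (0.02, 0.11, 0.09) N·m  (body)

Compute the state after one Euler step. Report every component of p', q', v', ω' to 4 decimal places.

angular accel α = (-0.2600, -0.1100, 0.5200)
new body rate ω' = (-1.1130, 1.0945, -1.3740)
q⊗(0,ω) = (1.5850083, 0.0615323, 1.3522945, -0.1877893)
updated quaternion q' = (0.4232, 0.7836, -0.4305, 0.1467)
a = (3.3000, -3.2000, 2.9000)
new position p' = (-1.9600, -2.3850, 0.0850)
v' = v + a·dt = (-1.0350, -1.8600, -0.1550)

p' = (-1.9600, -2.3850, 0.0850)
q' = (0.4232, 0.7836, -0.4305, 0.1467)
v' = (-1.0350, -1.8600, -0.1550)
ω' = (-1.1130, 1.0945, -1.3740)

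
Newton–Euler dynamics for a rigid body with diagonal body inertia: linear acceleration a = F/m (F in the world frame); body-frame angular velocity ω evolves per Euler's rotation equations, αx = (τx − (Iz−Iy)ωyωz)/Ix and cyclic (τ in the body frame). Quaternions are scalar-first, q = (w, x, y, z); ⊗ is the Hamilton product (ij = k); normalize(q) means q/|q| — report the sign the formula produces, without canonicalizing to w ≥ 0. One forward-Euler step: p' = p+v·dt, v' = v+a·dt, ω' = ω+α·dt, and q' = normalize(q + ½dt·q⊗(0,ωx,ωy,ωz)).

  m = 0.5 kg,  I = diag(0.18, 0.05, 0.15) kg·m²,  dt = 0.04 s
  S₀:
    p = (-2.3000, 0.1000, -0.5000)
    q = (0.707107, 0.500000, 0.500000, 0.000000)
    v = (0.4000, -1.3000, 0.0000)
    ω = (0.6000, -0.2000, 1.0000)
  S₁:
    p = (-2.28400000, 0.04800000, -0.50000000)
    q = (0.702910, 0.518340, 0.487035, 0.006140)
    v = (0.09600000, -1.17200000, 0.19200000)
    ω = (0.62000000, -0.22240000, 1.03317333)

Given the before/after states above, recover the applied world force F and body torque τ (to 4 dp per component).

F = (-3.8000, 1.6000, 2.4000)
τ = (0.0700, -0.0100, 0.1400)

Δω = ω₁−ω₀ = (0.02000000, -0.02240000, 0.03317333)
precession coupling = (-0.0200, 0.0180, 0.0156)
applied torque τ = (0.0700, -0.0100, 0.1400)
velocity change Δv = (-0.30400000, 0.12800000, 0.19200000)
m·(v₁−v₀)/dt = (-3.8000, 1.6000, 2.4000)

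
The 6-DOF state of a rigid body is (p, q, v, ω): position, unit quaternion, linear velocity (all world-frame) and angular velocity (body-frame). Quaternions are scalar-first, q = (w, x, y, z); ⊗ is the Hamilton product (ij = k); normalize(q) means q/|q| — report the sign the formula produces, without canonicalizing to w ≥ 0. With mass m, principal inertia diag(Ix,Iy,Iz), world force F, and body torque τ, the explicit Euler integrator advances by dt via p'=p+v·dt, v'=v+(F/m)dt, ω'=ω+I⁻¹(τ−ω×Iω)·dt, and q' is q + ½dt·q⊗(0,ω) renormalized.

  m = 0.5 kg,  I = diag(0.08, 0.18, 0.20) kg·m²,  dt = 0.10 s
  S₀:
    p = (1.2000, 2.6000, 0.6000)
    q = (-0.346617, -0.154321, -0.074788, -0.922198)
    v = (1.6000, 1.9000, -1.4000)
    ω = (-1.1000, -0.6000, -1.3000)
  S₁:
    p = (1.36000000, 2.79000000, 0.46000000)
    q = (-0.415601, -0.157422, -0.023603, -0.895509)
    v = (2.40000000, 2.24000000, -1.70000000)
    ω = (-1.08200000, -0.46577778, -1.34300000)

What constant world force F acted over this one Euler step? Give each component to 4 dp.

v₁ − v₀ = (0.80000000, 0.34000000, -0.30000000)
F = m·Δv/dt = (4.0000, 1.7000, -1.5000)

F = (4.0000, 1.7000, -1.5000)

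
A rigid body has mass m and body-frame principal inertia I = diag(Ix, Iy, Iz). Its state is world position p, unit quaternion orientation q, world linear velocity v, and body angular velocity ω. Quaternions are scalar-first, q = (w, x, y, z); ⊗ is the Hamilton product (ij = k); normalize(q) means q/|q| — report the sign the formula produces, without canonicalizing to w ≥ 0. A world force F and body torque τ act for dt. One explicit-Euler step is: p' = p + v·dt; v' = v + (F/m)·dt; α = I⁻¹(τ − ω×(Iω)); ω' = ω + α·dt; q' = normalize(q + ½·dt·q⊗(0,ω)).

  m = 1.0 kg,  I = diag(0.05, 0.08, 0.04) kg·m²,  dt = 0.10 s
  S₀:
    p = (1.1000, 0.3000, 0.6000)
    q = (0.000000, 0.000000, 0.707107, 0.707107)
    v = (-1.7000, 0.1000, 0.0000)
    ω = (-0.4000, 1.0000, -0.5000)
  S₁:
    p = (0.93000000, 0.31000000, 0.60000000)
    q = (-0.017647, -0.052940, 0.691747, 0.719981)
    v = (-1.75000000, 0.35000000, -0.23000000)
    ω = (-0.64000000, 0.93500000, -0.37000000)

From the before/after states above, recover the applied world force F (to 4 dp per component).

F = (-0.5000, 2.5000, -2.3000)

velocity change Δv = (-0.05000000, 0.25000000, -0.23000000)
applied force F = (-0.5000, 2.5000, -2.3000)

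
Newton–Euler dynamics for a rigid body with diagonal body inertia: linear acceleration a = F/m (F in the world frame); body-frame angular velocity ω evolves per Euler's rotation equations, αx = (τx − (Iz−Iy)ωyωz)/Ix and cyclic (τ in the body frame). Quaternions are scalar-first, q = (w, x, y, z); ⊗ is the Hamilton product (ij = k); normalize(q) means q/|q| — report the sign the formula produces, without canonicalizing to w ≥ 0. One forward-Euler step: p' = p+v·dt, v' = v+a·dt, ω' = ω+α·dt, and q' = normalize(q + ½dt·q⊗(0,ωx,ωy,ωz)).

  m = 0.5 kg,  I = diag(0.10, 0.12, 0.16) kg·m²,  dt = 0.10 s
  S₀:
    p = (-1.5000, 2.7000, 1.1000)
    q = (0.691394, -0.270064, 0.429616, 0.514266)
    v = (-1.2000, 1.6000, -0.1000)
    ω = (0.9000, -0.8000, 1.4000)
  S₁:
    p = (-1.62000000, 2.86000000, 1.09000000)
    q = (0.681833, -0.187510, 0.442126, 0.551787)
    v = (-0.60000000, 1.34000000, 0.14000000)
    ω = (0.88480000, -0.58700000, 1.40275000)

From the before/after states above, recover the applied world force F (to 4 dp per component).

F = (3.0000, -1.3000, 1.2000)

v₁ − v₀ = (0.60000000, -0.26000000, 0.24000000)
m·(v₁−v₀)/dt = (3.0000, -1.3000, 1.2000)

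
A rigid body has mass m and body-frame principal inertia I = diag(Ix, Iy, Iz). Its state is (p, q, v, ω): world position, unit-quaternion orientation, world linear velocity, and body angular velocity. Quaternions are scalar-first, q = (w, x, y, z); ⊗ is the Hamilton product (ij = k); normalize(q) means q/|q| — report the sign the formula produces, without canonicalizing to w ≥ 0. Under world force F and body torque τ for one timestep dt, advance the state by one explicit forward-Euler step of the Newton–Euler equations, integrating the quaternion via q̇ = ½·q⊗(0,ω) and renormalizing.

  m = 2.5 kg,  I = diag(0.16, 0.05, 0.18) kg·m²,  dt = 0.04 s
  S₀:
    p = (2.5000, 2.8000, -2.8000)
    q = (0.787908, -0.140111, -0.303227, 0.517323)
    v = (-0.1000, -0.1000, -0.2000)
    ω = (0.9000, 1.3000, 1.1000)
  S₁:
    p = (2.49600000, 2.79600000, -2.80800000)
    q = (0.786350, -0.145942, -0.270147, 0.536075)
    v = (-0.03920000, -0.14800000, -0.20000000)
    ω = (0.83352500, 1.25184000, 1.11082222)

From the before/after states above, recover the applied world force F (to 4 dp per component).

velocity change Δv = (0.06080000, -0.04800000, 0.00000000)
applied force F = (3.8000, -3.0000, 0.0000)

F = (3.8000, -3.0000, 0.0000)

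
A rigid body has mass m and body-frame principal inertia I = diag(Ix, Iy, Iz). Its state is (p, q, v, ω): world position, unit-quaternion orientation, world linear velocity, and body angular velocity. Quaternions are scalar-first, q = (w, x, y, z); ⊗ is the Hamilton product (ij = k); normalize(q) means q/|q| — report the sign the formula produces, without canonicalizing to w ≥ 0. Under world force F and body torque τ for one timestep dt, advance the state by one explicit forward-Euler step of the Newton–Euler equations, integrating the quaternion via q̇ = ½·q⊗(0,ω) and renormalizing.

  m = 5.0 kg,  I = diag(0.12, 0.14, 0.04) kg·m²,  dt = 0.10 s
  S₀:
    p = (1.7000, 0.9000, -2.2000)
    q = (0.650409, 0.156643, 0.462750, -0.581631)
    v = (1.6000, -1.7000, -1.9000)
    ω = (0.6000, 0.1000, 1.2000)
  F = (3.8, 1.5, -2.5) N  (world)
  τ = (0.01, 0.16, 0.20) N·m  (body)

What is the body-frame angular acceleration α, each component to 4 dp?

precession coupling ω×(Iω) = (-0.0120, 0.0576, 0.0012)
(τ − ω×Iω)/I = (0.1833, 0.7314, 4.9700)

α = (0.1833, 0.7314, 4.9700)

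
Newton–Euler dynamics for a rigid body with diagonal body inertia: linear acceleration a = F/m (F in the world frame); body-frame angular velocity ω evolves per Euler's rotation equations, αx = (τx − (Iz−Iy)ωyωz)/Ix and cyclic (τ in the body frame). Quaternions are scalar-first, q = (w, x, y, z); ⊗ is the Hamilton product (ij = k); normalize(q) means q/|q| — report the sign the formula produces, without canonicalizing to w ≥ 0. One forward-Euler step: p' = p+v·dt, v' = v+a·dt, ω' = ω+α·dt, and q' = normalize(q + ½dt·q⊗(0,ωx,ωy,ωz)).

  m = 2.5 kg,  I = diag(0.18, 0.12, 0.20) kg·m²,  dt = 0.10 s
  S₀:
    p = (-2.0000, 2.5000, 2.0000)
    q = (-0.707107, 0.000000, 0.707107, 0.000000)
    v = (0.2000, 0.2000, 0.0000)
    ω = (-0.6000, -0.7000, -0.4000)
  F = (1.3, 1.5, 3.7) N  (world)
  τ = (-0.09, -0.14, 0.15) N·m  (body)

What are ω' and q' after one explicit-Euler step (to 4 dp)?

gyro term ω×Iω = (0.0224, -0.0048, -0.0252)
(τ − ω×Iω)/I = (-0.6244, -1.1267, 0.8760)
new body rate ω' = (-0.6624, -0.8127, -0.3124)
Hamilton product q⊗(0,ω) = (0.4949749, 0.1414214, 0.4949749, 0.7071070)
updated quaternion q' = (-0.6815, 0.0071, 0.7309, 0.0353)

ω' = (-0.6624, -0.8127, -0.3124)
q' = (-0.6815, 0.0071, 0.7309, 0.0353)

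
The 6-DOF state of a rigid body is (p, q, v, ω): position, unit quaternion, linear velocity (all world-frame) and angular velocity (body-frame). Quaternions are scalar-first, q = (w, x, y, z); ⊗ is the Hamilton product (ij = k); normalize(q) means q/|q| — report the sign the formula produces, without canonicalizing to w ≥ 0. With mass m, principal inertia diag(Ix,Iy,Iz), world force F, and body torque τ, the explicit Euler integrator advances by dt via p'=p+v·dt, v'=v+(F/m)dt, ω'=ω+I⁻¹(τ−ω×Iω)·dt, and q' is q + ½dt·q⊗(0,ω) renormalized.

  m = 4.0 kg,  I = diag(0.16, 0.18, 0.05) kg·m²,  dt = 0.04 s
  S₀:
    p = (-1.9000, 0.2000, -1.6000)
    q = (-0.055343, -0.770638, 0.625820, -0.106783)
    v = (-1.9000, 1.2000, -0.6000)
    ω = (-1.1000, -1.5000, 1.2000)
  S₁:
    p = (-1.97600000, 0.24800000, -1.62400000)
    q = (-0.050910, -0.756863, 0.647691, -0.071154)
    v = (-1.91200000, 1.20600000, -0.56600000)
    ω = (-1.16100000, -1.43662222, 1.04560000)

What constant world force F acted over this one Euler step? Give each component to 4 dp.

v₁ − v₀ = (-0.01200000, 0.00600000, 0.03400000)
applied force F = (-1.2000, 0.6000, 3.4000)

F = (-1.2000, 0.6000, 3.4000)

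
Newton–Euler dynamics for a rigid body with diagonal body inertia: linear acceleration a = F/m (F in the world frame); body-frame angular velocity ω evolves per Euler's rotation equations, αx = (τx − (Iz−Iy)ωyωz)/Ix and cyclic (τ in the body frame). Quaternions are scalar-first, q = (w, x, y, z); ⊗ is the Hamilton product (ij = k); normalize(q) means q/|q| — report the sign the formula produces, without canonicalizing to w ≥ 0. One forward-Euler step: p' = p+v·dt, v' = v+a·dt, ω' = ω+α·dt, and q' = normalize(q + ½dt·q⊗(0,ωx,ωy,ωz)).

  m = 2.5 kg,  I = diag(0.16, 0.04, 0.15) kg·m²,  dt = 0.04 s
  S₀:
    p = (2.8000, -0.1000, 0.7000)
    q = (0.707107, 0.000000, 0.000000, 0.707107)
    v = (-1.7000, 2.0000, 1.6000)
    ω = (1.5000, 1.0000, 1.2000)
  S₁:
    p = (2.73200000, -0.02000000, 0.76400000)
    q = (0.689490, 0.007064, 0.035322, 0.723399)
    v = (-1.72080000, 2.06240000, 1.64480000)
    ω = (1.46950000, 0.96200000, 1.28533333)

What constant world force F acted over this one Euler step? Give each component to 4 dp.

velocity change Δv = (-0.02080000, 0.06240000, 0.04480000)
m·(v₁−v₀)/dt = (-1.3000, 3.9000, 2.8000)

F = (-1.3000, 3.9000, 2.8000)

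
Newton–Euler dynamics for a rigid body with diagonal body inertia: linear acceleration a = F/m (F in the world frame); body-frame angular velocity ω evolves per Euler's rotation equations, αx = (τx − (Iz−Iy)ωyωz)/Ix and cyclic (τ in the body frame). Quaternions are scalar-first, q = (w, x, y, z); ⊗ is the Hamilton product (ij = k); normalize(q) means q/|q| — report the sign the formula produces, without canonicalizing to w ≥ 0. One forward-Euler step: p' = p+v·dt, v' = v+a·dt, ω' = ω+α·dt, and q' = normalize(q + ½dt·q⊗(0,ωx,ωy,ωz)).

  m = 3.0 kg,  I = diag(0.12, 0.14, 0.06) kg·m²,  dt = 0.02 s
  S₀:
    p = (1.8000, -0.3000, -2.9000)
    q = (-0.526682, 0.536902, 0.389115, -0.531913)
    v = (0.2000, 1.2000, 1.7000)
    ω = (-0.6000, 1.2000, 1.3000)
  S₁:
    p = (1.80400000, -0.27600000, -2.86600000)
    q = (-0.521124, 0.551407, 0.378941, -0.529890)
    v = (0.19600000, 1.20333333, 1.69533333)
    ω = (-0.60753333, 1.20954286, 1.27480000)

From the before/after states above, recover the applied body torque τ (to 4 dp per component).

τ = (-0.1700, 0.0200, -0.0900)

rate change Δω = (-0.00753333, 0.00954286, -0.02520000)
gyro term ω₀×Iω₀ = (-0.1248, -0.0468, -0.0144)
I·α + gyro = (-0.1700, 0.0200, -0.0900)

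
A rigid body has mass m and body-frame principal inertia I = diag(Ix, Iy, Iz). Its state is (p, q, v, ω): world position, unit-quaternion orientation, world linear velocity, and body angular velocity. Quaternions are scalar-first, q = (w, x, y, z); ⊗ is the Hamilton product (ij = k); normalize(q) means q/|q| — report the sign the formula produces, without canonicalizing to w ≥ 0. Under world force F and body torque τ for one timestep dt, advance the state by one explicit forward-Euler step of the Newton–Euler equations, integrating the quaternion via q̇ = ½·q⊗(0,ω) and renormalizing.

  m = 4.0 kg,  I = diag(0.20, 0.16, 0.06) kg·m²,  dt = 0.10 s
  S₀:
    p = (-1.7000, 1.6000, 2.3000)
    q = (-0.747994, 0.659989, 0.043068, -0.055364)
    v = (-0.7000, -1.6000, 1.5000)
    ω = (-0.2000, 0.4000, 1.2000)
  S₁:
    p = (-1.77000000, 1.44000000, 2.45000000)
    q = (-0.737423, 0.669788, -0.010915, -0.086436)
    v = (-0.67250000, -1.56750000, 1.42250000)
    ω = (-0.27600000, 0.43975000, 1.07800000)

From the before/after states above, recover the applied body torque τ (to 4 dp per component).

τ = (-0.2000, 0.0300, -0.0700)

ω₁ − ω₀ = (-0.07600000, 0.03975000, -0.12200000)
precession coupling = (-0.0480, -0.0336, 0.0032)
I·α + gyro = (-0.2000, 0.0300, -0.0700)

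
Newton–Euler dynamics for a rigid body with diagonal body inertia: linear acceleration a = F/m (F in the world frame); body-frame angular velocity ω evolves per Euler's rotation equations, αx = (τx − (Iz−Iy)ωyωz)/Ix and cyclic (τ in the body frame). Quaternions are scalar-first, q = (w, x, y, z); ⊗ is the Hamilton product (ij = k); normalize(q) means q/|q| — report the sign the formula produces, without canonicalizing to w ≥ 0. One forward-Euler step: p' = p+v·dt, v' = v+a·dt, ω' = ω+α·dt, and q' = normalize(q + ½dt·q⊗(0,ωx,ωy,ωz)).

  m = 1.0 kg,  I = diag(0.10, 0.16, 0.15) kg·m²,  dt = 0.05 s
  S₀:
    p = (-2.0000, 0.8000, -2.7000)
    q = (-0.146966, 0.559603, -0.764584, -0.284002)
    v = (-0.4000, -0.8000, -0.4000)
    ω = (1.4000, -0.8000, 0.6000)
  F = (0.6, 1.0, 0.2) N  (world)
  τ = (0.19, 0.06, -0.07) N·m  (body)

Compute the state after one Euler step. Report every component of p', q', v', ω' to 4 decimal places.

linear accel F/m = (0.6000, 1.0000, 0.2000)
new position p' = (-2.0200, 0.7600, -2.7200)
new velocity v' = (-0.3700, -0.7500, -0.3900)
α = I⁻¹(τ − ω×Iω) = (1.8520, 0.6375, -0.0187)
ω + α·dt = (1.4926, -0.7681, 0.5991)
q⊗(0,ω) = (-1.2247102, -0.8917044, -0.6157918, 0.5345556)
q + ½dt·q⊗(0,ω), renormalized = (-0.1774, 0.5368, -0.7793, -0.2704)

p' = (-2.0200, 0.7600, -2.7200)
q' = (-0.1774, 0.5368, -0.7793, -0.2704)
v' = (-0.3700, -0.7500, -0.3900)
ω' = (1.4926, -0.7681, 0.5991)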